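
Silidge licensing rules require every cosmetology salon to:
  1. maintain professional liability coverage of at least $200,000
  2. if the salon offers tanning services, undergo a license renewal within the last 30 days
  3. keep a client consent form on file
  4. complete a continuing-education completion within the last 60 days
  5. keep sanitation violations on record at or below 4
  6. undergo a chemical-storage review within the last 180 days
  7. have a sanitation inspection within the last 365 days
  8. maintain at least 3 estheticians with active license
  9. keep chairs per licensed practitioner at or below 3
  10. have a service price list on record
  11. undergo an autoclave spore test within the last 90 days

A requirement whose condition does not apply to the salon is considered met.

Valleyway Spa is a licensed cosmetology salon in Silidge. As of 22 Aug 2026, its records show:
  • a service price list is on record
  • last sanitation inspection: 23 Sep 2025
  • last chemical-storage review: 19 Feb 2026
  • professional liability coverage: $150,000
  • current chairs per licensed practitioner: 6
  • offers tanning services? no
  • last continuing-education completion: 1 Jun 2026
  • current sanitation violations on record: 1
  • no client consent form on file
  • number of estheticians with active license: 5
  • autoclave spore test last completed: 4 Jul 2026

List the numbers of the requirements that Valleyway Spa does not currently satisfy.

1, 3, 4, 6, 9

1. professional liability coverage $150,000 < $200,000 → not met
2. condition 'offers tanning services' does not hold → requirement n/a → met
3. client consent form absent → not met
4. continuing-education completion 82 days ago vs limit 60 → not met
5. sanitation violations on record 1 ≤ 4 → met
6. chemical-storage review 184 days ago vs limit 180 → not met
7. sanitation inspection 333 days ago vs limit 365 → met
8. estheticians with active license 5 ≥ 3 → met
9. chairs per licensed practitioner 6 > 3 → not met
10. service price list present → met
11. autoclave spore test 49 days ago vs limit 90 → met
Not met: 1, 3, 4, 6, 9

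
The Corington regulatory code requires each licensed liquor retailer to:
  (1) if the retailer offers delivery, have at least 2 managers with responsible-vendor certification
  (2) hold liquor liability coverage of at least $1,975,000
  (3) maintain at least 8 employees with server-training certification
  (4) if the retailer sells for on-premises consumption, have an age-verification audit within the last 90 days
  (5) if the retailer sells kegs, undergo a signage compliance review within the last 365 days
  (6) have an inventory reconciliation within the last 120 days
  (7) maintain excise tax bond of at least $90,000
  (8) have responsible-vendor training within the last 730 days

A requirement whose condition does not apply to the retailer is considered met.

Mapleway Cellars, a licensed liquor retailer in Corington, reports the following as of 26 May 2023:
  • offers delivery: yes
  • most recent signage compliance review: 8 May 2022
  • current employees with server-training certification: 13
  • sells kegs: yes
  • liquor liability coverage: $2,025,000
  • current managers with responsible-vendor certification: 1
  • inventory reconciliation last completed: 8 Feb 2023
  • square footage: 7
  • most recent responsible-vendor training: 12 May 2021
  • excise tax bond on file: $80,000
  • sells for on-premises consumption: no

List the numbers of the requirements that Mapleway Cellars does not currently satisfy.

1. condition 'offers delivery' holds; managers with responsible-vendor certification 1 < 2 → not met
2. liquor liability coverage $2,025,000 ≥ $1,975,000 → met
3. employees with server-training certification 13 ≥ 8 → met
4. condition 'sells for on-premises consumption' does not hold → requirement n/a → met
5. condition 'sells kegs' holds; signage compliance review 383 days ago vs limit 365 → not met
6. inventory reconciliation 107 days ago vs limit 120 → met
7. excise tax bond $80,000 < $90,000 → not met
8. responsible-vendor training 744 days ago vs limit 730 → not met
Not met: 1, 5, 7, 8

1, 5, 7, 8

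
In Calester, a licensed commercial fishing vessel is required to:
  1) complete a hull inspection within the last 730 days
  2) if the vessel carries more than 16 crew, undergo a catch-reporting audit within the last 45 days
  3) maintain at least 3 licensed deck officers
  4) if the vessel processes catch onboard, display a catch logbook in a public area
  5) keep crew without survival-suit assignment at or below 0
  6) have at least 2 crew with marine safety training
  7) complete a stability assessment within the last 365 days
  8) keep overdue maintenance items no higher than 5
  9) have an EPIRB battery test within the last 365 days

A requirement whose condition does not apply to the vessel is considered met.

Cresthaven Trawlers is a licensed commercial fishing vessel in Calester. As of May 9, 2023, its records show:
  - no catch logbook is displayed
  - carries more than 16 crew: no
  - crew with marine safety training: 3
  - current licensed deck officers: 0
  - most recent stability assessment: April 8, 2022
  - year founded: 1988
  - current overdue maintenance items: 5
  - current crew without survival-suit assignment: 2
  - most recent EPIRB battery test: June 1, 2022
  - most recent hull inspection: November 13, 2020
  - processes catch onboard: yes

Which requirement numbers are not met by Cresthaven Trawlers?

1. hull inspection 907 days ago vs limit 730 → not met
2. condition 'carries more than 16 crew' does not hold → requirement n/a → met
3. licensed deck officers 0 < 3 → not met
4. condition 'processes catch onboard' holds; catch logbook absent → not met
5. crew without survival-suit assignment 2 > 0 → not met
6. crew with marine safety training 3 ≥ 2 → met
7. stability assessment 396 days ago vs limit 365 → not met
8. overdue maintenance items 5 ≤ 5 → met
9. EPIRB battery test 342 days ago vs limit 365 → met
Not met: 1, 3, 4, 5, 7

1, 3, 4, 5, 7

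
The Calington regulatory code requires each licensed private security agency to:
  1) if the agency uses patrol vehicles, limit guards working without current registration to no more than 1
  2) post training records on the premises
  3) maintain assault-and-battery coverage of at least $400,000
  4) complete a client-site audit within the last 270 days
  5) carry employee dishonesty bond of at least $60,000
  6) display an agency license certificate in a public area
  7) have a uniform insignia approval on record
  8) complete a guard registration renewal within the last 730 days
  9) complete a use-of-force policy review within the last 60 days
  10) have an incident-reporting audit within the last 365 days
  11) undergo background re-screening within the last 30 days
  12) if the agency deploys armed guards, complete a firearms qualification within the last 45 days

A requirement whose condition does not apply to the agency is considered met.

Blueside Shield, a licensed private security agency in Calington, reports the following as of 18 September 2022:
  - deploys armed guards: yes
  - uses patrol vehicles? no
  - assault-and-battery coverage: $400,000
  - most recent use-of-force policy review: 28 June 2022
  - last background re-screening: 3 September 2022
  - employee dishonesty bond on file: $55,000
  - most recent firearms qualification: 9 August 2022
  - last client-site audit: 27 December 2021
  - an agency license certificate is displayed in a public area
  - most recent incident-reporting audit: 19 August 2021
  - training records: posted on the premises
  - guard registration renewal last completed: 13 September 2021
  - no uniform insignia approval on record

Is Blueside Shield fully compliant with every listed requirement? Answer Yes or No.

No

1. condition 'uses patrol vehicles' does not hold → requirement n/a → met
2. training records present → met
3. assault-and-battery coverage $400,000 ≥ $400,000 → met
4. client-site audit 265 days ago vs limit 270 → met
5. employee dishonesty bond $55,000 < $60,000 → not met
6. agency license certificate present → met
7. uniform insignia approval absent → not met
8. guard registration renewal 370 days ago vs limit 730 → met
9. use-of-force policy review 82 days ago vs limit 60 → not met
10. incident-reporting audit 395 days ago vs limit 365 → not met
11. background re-screening 15 days ago vs limit 30 → met
12. condition 'deploys armed guards' holds; firearms qualification 40 days ago vs limit 45 → met
Not met: 5, 7, 9, 10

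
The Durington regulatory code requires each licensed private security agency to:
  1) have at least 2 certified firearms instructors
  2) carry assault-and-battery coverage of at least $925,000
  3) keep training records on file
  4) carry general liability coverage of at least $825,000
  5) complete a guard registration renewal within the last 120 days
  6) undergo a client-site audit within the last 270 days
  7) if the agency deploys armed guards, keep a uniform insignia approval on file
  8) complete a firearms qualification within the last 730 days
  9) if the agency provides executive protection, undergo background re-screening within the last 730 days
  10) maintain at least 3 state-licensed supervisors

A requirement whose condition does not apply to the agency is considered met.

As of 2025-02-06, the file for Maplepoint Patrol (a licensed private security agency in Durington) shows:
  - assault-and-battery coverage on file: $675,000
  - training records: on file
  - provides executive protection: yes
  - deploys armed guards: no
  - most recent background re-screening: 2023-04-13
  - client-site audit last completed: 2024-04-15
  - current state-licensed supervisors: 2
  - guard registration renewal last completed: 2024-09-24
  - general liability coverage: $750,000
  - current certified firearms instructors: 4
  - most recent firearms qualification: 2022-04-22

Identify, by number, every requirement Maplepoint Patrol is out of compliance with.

1. certified firearms instructors 4 ≥ 2 → met
2. assault-and-battery coverage $675,000 < $925,000 → not met
3. training records present → met
4. general liability coverage $750,000 < $825,000 → not met
5. guard registration renewal 135 days ago vs limit 120 → not met
6. client-site audit 297 days ago vs limit 270 → not met
7. condition 'deploys armed guards' does not hold → requirement n/a → met
8. firearms qualification 1021 days ago vs limit 730 → not met
9. condition 'provides executive protection' holds; background re-screening 665 days ago vs limit 730 → met
10. state-licensed supervisors 2 < 3 → not met
Not met: 2, 4, 5, 6, 8, 10

2, 4, 5, 6, 8, 10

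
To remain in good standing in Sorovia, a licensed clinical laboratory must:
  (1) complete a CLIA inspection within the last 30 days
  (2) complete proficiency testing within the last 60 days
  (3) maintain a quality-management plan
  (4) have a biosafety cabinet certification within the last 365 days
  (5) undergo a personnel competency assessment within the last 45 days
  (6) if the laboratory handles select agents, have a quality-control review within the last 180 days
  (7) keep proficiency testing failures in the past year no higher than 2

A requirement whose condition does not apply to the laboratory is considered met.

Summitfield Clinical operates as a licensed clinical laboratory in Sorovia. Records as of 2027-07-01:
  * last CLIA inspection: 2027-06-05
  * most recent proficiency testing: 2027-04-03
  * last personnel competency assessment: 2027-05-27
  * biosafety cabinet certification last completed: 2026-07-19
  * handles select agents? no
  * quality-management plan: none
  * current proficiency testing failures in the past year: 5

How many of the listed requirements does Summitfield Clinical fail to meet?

1. CLIA inspection 26 days ago vs limit 30 → met
2. proficiency testing 89 days ago vs limit 60 → not met
3. quality-management plan absent → not met
4. biosafety cabinet certification 347 days ago vs limit 365 → met
5. personnel competency assessment 35 days ago vs limit 45 → met
6. condition 'handles select agents' does not hold → requirement n/a → met
7. proficiency testing failures in the past year 5 > 2 → not met
Not met: 3 of 7

3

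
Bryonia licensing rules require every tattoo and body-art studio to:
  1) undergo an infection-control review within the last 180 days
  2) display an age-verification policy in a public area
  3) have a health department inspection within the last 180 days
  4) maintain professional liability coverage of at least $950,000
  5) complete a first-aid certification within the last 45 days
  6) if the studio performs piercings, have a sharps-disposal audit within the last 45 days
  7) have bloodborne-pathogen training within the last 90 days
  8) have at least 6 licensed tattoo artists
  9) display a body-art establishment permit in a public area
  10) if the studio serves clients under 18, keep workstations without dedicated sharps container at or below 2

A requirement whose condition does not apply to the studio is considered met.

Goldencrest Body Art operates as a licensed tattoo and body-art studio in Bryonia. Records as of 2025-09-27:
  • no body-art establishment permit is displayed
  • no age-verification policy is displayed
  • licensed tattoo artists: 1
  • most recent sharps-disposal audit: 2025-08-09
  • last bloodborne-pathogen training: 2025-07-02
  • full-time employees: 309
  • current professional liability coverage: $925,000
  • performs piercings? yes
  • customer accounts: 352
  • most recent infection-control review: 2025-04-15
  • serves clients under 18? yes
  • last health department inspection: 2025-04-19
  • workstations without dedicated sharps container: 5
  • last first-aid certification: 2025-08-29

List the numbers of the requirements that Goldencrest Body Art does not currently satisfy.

1. infection-control review 165 days ago vs limit 180 → met
2. age-verification policy absent → not met
3. health department inspection 161 days ago vs limit 180 → met
4. professional liability coverage $925,000 < $950,000 → not met
5. first-aid certification 29 days ago vs limit 45 → met
6. condition 'performs piercings' holds; sharps-disposal audit 49 days ago vs limit 45 → not met
7. bloodborne-pathogen training 87 days ago vs limit 90 → met
8. licensed tattoo artists 1 < 6 → not met
9. body-art establishment permit absent → not met
10. condition 'serves clients under 18' holds; workstations without dedicated sharps container 5 > 2 → not met
Not met: 2, 4, 6, 8, 9, 10

2, 4, 6, 8, 9, 10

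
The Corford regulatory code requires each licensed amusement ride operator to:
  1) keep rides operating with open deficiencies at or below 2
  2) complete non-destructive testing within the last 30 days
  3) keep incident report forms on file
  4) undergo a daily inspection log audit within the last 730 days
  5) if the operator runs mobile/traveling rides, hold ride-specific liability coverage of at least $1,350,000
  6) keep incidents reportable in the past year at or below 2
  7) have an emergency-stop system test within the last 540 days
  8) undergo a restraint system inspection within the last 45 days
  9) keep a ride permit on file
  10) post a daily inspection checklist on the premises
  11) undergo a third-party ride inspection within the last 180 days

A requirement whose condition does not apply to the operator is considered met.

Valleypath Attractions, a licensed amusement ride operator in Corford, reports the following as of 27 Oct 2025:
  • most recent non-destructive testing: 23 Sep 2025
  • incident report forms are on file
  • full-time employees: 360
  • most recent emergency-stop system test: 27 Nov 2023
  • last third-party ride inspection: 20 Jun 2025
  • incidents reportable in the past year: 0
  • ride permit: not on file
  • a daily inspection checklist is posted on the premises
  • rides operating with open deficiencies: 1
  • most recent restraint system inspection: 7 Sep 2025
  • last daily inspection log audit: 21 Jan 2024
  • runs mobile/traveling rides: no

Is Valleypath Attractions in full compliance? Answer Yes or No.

1. rides operating with open deficiencies 1 ≤ 2 → met
2. non-destructive testing 34 days ago vs limit 30 → not met
3. incident report forms present → met
4. daily inspection log audit 645 days ago vs limit 730 → met
5. condition 'runs mobile/traveling rides' does not hold → requirement n/a → met
6. incidents reportable in the past year 0 ≤ 2 → met
7. emergency-stop system test 700 days ago vs limit 540 → not met
8. restraint system inspection 50 days ago vs limit 45 → not met
9. ride permit absent → not met
10. daily inspection checklist present → met
11. third-party ride inspection 129 days ago vs limit 180 → met
Not met: 2, 7, 8, 9

No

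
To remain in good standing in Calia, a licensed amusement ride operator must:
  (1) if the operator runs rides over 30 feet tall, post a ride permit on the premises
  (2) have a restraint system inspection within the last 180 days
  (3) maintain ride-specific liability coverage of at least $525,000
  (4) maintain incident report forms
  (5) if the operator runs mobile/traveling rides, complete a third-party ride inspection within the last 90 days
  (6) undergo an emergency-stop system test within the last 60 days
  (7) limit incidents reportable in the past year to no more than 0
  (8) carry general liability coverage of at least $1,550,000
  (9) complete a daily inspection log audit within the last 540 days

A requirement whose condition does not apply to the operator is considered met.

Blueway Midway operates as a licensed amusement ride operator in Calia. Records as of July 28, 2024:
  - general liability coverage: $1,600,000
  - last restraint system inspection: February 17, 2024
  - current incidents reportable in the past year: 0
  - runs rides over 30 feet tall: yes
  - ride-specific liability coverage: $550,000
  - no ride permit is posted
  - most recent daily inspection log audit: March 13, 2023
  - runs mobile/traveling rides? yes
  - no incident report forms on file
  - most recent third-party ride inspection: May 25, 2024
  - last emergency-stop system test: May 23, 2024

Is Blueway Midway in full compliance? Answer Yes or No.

1. condition 'runs rides over 30 feet tall' holds; ride permit absent → not met
2. restraint system inspection 162 days ago vs limit 180 → met
3. ride-specific liability coverage $550,000 ≥ $525,000 → met
4. incident report forms absent → not met
5. condition 'runs mobile/traveling rides' holds; third-party ride inspection 64 days ago vs limit 90 → met
6. emergency-stop system test 66 days ago vs limit 60 → not met
7. incidents reportable in the past year 0 ≤ 0 → met
8. general liability coverage $1,600,000 ≥ $1,550,000 → met
9. daily inspection log audit 503 days ago vs limit 540 → met
Not met: 1, 4, 6

No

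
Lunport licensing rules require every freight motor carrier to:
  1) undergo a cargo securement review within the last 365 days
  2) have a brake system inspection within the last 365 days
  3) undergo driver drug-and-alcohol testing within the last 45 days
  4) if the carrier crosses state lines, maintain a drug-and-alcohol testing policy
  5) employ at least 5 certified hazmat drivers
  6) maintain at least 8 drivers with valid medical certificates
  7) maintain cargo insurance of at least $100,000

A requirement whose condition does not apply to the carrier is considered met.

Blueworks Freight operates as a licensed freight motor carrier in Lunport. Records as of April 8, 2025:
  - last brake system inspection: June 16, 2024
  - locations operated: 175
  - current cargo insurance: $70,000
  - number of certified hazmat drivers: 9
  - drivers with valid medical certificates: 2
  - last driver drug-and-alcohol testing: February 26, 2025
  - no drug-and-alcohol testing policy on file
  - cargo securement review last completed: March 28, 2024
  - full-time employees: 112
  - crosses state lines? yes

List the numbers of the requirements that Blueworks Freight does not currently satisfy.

1. cargo securement review 376 days ago vs limit 365 → not met
2. brake system inspection 296 days ago vs limit 365 → met
3. driver drug-and-alcohol testing 41 days ago vs limit 45 → met
4. condition 'crosses state lines' holds; drug-and-alcohol testing policy absent → not met
5. certified hazmat drivers 9 ≥ 5 → met
6. drivers with valid medical certificates 2 < 8 → not met
7. cargo insurance $70,000 < $100,000 → not met
Not met: 1, 4, 6, 7

1, 4, 6, 7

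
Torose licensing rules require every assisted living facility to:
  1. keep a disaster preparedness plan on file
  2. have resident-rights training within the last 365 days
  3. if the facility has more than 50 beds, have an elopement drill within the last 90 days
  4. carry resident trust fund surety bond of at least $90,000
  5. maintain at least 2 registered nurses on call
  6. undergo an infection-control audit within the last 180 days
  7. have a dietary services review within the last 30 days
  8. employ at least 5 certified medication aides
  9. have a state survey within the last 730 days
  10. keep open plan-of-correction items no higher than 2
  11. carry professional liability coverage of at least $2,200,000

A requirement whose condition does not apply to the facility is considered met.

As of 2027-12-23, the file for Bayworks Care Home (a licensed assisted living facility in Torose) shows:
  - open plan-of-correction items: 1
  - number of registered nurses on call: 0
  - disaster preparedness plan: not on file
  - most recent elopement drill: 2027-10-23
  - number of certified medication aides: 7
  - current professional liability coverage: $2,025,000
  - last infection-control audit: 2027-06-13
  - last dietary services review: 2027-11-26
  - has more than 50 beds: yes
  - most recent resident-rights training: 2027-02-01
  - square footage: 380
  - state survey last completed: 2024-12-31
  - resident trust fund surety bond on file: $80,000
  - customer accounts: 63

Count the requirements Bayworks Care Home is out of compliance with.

1. disaster preparedness plan absent → not met
2. resident-rights training 325 days ago vs limit 365 → met
3. condition 'has more than 50 beds' holds; elopement drill 61 days ago vs limit 90 → met
4. resident trust fund surety bond $80,000 < $90,000 → not met
5. registered nurses on call 0 < 2 → not met
6. infection-control audit 193 days ago vs limit 180 → not met
7. dietary services review 27 days ago vs limit 30 → met
8. certified medication aides 7 ≥ 5 → met
9. state survey 1087 days ago vs limit 730 → not met
10. open plan-of-correction items 1 ≤ 2 → met
11. professional liability coverage $2,025,000 < $2,200,000 → not met
Not met: 6 of 11

6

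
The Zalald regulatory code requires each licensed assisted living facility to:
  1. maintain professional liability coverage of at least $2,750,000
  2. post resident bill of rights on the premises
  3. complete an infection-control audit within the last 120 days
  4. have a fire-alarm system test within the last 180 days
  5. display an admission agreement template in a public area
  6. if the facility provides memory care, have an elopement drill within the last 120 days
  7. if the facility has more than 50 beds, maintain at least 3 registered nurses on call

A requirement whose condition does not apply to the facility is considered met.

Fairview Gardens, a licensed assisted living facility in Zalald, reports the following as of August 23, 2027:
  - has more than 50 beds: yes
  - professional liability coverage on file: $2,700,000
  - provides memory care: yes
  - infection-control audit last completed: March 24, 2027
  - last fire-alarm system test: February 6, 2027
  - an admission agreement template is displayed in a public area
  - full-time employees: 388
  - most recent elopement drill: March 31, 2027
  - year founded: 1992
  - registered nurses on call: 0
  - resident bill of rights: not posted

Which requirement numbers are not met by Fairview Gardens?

1. professional liability coverage $2,700,000 < $2,750,000 → not met
2. resident bill of rights absent → not met
3. infection-control audit 152 days ago vs limit 120 → not met
4. fire-alarm system test 198 days ago vs limit 180 → not met
5. admission agreement template present → met
6. condition 'provides memory care' holds; elopement drill 145 days ago vs limit 120 → not met
7. condition 'has more than 50 beds' holds; registered nurses on call 0 < 3 → not met
Not met: 1, 2, 3, 4, 6, 7

1, 2, 3, 4, 6, 7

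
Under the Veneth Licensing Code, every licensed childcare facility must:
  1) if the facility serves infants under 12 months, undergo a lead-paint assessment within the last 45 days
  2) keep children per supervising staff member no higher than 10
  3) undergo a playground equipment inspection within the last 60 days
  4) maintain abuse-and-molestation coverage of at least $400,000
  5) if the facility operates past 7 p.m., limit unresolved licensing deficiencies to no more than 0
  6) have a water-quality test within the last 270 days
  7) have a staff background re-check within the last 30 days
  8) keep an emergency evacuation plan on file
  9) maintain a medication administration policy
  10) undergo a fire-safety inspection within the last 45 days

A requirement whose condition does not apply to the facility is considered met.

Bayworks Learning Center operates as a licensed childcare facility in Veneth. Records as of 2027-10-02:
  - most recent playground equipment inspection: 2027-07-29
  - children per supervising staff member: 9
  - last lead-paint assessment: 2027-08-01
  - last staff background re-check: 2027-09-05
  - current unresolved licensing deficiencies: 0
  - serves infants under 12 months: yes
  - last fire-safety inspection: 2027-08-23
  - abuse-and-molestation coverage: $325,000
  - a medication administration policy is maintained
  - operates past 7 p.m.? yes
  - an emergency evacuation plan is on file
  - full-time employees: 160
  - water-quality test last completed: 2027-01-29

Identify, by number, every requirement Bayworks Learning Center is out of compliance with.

1, 3, 4

1. condition 'serves infants under 12 months' holds; lead-paint assessment 62 days ago vs limit 45 → not met
2. children per supervising staff member 9 ≤ 10 → met
3. playground equipment inspection 65 days ago vs limit 60 → not met
4. abuse-and-molestation coverage $325,000 < $400,000 → not met
5. condition 'operates past 7 p.m.' holds; unresolved licensing deficiencies 0 ≤ 0 → met
6. water-quality test 246 days ago vs limit 270 → met
7. staff background re-check 27 days ago vs limit 30 → met
8. emergency evacuation plan present → met
9. medication administration policy present → met
10. fire-safety inspection 40 days ago vs limit 45 → met
Not met: 1, 3, 4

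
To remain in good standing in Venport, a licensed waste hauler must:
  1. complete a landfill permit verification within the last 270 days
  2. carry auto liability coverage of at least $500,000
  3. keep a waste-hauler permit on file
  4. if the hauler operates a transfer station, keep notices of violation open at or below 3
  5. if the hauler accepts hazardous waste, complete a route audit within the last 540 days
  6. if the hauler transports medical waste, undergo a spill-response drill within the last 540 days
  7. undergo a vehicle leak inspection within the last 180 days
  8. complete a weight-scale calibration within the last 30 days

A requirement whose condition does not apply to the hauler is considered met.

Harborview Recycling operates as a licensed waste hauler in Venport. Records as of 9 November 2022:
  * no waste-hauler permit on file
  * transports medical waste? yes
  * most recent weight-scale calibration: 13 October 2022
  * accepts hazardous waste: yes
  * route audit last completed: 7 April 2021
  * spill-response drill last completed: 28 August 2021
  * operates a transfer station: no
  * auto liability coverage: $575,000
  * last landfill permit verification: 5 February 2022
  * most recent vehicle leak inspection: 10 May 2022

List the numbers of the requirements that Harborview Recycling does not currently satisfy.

1. landfill permit verification 277 days ago vs limit 270 → not met
2. auto liability coverage $575,000 ≥ $500,000 → met
3. waste-hauler permit absent → not met
4. condition 'operates a transfer station' does not hold → requirement n/a → met
5. condition 'accepts hazardous waste' holds; route audit 581 days ago vs limit 540 → not met
6. condition 'transports medical waste' holds; spill-response drill 438 days ago vs limit 540 → met
7. vehicle leak inspection 183 days ago vs limit 180 → not met
8. weight-scale calibration 27 days ago vs limit 30 → met
Not met: 1, 3, 5, 7

1, 3, 5, 7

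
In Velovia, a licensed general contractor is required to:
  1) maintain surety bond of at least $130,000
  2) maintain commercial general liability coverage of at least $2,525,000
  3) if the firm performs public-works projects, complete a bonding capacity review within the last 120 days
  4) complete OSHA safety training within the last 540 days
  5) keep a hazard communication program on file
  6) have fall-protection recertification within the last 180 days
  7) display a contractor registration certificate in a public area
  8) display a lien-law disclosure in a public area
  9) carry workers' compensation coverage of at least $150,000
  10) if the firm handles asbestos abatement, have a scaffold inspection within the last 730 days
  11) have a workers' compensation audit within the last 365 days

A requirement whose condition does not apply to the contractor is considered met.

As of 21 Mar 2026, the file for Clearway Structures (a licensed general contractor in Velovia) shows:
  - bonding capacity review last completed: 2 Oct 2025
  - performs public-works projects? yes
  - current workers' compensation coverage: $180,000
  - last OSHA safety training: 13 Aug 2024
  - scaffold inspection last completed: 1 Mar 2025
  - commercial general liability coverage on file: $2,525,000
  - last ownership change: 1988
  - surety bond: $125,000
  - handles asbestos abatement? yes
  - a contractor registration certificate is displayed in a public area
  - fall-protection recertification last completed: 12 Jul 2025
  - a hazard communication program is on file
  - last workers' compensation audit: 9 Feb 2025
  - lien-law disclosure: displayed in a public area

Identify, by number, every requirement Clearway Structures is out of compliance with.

1, 3, 4, 6, 11

1. surety bond $125,000 < $130,000 → not met
2. commercial general liability coverage $2,525,000 ≥ $2,525,000 → met
3. condition 'performs public-works projects' holds; bonding capacity review 170 days ago vs limit 120 → not met
4. OSHA safety training 585 days ago vs limit 540 → not met
5. hazard communication program present → met
6. fall-protection recertification 252 days ago vs limit 180 → not met
7. contractor registration certificate present → met
8. lien-law disclosure present → met
9. workers' compensation coverage $180,000 ≥ $150,000 → met
10. condition 'handles asbestos abatement' holds; scaffold inspection 385 days ago vs limit 730 → met
11. workers' compensation audit 405 days ago vs limit 365 → not met
Not met: 1, 3, 4, 6, 11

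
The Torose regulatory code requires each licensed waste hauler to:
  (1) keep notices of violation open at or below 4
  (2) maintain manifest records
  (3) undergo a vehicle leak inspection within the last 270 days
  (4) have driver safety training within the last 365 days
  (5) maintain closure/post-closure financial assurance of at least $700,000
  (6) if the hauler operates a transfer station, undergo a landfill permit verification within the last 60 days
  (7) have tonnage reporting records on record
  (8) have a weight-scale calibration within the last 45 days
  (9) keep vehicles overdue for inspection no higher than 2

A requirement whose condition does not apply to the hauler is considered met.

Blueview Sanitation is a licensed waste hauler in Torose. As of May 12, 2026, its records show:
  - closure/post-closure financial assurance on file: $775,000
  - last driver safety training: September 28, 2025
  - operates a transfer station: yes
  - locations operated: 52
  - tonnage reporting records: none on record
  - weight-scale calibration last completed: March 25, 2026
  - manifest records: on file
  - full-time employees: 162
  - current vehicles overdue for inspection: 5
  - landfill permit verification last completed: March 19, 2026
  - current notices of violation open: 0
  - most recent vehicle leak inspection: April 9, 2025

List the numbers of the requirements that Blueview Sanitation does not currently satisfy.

3, 7, 8, 9

1. notices of violation open 0 ≤ 4 → met
2. manifest records present → met
3. vehicle leak inspection 398 days ago vs limit 270 → not met
4. driver safety training 226 days ago vs limit 365 → met
5. closure/post-closure financial assurance $775,000 ≥ $700,000 → met
6. condition 'operates a transfer station' holds; landfill permit verification 54 days ago vs limit 60 → met
7. tonnage reporting records absent → not met
8. weight-scale calibration 48 days ago vs limit 45 → not met
9. vehicles overdue for inspection 5 > 2 → not met
Not met: 3, 7, 8, 9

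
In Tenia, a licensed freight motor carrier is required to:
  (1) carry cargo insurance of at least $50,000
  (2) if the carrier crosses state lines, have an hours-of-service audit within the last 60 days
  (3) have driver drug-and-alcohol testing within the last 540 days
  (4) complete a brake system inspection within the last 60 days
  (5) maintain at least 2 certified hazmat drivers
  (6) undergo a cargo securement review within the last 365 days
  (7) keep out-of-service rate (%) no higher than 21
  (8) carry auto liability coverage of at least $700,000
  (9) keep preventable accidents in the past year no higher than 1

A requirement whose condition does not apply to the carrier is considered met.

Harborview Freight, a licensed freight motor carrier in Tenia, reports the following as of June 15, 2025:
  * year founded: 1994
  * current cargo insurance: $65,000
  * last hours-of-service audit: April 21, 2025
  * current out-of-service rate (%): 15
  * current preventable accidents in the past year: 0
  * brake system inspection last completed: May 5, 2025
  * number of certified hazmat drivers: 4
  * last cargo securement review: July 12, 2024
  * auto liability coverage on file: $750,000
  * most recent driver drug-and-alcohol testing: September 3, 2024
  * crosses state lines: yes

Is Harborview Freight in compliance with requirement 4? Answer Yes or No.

Yes

4. brake system inspection 41 days ago vs limit 60 → met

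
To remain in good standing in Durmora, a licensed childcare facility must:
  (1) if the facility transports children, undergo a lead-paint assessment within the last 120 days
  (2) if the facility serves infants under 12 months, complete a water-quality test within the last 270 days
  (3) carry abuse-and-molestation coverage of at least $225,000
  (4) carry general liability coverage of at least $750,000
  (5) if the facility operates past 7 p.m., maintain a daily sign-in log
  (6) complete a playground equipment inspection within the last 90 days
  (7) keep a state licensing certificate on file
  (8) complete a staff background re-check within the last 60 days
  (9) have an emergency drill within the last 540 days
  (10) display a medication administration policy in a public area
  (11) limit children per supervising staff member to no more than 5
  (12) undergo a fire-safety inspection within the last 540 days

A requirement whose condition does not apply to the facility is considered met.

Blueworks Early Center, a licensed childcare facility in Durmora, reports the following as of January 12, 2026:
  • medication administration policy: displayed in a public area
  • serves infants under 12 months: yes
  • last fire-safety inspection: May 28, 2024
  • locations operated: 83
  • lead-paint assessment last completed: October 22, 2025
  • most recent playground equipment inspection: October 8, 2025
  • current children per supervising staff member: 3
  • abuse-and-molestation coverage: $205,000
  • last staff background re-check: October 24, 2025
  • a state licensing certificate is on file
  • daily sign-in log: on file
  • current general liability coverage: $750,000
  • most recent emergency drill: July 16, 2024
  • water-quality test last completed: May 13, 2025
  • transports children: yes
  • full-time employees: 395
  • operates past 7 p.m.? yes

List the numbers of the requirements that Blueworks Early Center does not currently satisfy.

3, 6, 8, 9, 12

1. condition 'transports children' holds; lead-paint assessment 82 days ago vs limit 120 → met
2. condition 'serves infants under 12 months' holds; water-quality test 244 days ago vs limit 270 → met
3. abuse-and-molestation coverage $205,000 < $225,000 → not met
4. general liability coverage $750,000 ≥ $750,000 → met
5. condition 'operates past 7 p.m.' holds; daily sign-in log present → met
6. playground equipment inspection 96 days ago vs limit 90 → not met
7. state licensing certificate present → met
8. staff background re-check 80 days ago vs limit 60 → not met
9. emergency drill 545 days ago vs limit 540 → not met
10. medication administration policy present → met
11. children per supervising staff member 3 ≤ 5 → met
12. fire-safety inspection 594 days ago vs limit 540 → not met
Not met: 3, 6, 8, 9, 12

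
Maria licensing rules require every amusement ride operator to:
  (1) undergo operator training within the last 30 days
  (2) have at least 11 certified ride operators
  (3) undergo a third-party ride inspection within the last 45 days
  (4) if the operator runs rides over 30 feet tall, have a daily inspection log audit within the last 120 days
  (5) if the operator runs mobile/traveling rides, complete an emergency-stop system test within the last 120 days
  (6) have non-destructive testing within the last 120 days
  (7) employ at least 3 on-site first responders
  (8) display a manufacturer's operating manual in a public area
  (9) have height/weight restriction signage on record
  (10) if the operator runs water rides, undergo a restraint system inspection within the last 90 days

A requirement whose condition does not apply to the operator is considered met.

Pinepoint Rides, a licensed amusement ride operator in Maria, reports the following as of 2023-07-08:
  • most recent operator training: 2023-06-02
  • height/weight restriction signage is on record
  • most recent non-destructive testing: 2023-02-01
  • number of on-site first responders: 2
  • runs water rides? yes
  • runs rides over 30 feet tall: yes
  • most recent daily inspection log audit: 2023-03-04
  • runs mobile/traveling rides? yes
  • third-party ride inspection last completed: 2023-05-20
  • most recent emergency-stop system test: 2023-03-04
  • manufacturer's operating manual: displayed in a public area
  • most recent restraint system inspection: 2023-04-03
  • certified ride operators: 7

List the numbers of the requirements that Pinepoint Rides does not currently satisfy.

1, 2, 3, 4, 5, 6, 7, 10

1. operator training 36 days ago vs limit 30 → not met
2. certified ride operators 7 < 11 → not met
3. third-party ride inspection 49 days ago vs limit 45 → not met
4. condition 'runs rides over 30 feet tall' holds; daily inspection log audit 126 days ago vs limit 120 → not met
5. condition 'runs mobile/traveling rides' holds; emergency-stop system test 126 days ago vs limit 120 → not met
6. non-destructive testing 157 days ago vs limit 120 → not met
7. on-site first responders 2 < 3 → not met
8. manufacturer's operating manual present → met
9. height/weight restriction signage present → met
10. condition 'runs water rides' holds; restraint system inspection 96 days ago vs limit 90 → not met
Not met: 1, 2, 3, 4, 5, 6, 7, 10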